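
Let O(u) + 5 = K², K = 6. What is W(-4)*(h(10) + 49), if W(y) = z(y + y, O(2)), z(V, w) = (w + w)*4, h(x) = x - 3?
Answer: 13888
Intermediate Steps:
O(u) = 31 (O(u) = -5 + 6² = -5 + 36 = 31)
h(x) = -3 + x
z(V, w) = 8*w (z(V, w) = (2*w)*4 = 8*w)
W(y) = 248 (W(y) = 8*31 = 248)
W(-4)*(h(10) + 49) = 248*((-3 + 10) + 49) = 248*(7 + 49) = 248*56 = 13888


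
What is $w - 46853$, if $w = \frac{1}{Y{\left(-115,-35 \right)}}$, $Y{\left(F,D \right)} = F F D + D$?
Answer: $- \frac{21688722231}{462910} \approx -46853.0$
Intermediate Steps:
$Y{\left(F,D \right)} = D + D F^{2}$ ($Y{\left(F,D \right)} = F^{2} D + D = D F^{2} + D = D + D F^{2}$)
$w = - \frac{1}{462910}$ ($w = \frac{1}{\left(-35\right) \left(1 + \left(-115\right)^{2}\right)} = \frac{1}{\left(-35\right) \left(1 + 13225\right)} = \frac{1}{\left(-35\right) 13226} = \frac{1}{-462910} = - \frac{1}{462910} \approx -2.1602 \cdot 10^{-6}$)
$w - 46853 = - \frac{1}{462910} - 46853 = - \frac{21688722231}{462910}$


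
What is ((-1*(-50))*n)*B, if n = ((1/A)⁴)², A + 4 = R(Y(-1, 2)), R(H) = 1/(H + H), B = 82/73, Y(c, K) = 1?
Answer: 1049600/420830473 ≈ 0.0024941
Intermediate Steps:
B = 82/73 (B = 82*(1/73) = 82/73 ≈ 1.1233)
R(H) = 1/(2*H)
A = -7/2 (A = -4 + (½)/1 = -4 + (½)*1 = -4 + ½ = -7/2 ≈ -3.5000)
n = 256/5764801 (n = ((1/(-7/2))⁴)² = ((1*(-2/7))⁴)² = ((-2/7)⁴)² = (16/2401)² = 256/5764801 ≈ 4.4407e-5)
((-1*(-50))*n)*B = (-1*(-50)*(256/5764801))*(82/73) = (50*(256/5764801))*(82/73) = (12800/5764801)*(82/73) = 1049600/420830473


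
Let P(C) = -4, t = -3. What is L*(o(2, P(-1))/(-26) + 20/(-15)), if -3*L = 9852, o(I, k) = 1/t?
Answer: 169126/39 ≈ 4336.6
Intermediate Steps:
o(I, k) = -⅓ (o(I, k) = 1/(-3) = -⅓)
L = -3284 (L = -⅓*9852 = -3284)
L*(o(2, P(-1))/(-26) + 20/(-15)) = -3284*(-⅓/(-26) + 20/(-15)) = -3284*(-⅓*(-1/26) + 20*(-1/15)) = -3284*(1/78 - 4/3) = -3284*(-103/78) = 169126/39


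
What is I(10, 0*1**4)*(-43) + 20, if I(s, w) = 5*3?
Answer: -625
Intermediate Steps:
I(s, w) = 15
I(10, 0*1**4)*(-43) + 20 = 15*(-43) + 20 = -645 + 20 = -625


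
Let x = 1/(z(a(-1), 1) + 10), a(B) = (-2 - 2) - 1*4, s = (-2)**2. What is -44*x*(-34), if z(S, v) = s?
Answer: 748/7 ≈ 106.86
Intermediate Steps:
s = 4
a(B) = -8 (a(B) = -4 - 4 = -8)
z(S, v) = 4
x = 1/14 (x = 1/(4 + 10) = 1/14 ≈ 0.071429)
-44*x*(-34) = -44*1/14*(-34) = -22/7*(-34) = 748/7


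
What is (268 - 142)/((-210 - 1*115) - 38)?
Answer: -42/121 ≈ -0.34711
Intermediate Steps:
(268 - 142)/((-210 - 1*115) - 38) = 126/((-210 - 115) - 38) = 126/(-325 - 38) = 126/(-363) = 126*(-1/363) = -42/121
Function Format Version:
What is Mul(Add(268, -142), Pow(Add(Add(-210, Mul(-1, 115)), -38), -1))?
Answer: Rational(-42, 121) ≈ -0.34711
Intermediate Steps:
Mul(Add(268, -142), Pow(Add(Add(-210, Mul(-1, 115)), -38), -1)) = Mul(126, Pow(Add(Add(-210, -115), -38), -1)) = Mul(126, Pow(Add(-325, -38), -1)) = Mul(126, Pow(-363, -1)) = Mul(126, Rational(-1, 363)) = Rational(-42, 121)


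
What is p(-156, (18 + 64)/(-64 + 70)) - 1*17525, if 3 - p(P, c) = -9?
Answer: -17513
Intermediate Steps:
p(P, c) = 12 (p(P, c) = 3 - 1*(-9) = 3 + 9 = 12)
p(-156, (18 + 64)/(-64 + 70)) - 1*17525 = 12 - 1*17525 = 12 - 17525 = -17513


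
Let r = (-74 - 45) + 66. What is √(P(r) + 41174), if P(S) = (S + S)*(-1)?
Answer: 8*√645 ≈ 203.17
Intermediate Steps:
r = -53 (r = -119 + 66 = -53)
P(S) = -2*S (P(S) = (2*S)*(-1) = -2*S)
√(P(r) + 41174) = √(-2*(-53) + 41174) = √(106 + 41174) = √41280 = 8*√645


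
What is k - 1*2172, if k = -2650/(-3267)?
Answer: -7093274/3267 ≈ -2171.2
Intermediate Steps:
k = 2650/3267 (k = -2650*(-1/3267) = 2650/3267 ≈ 0.81114)
k - 1*2172 = 2650/3267 - 1*2172 = 2650/3267 - 2172 = -7093274/3267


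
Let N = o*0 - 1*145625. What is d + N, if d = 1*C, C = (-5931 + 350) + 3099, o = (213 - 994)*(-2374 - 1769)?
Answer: -148107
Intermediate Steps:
o = 3235683 (o = -781*(-4143) = 3235683)
C = -2482 (C = -5581 + 3099 = -2482)
N = -145625 (N = 3235683*0 - 1*145625 = 0 - 145625 = -145625)
d = -2482 (d = 1*(-2482) = -2482)
d + N = -2482 - 145625 = -148107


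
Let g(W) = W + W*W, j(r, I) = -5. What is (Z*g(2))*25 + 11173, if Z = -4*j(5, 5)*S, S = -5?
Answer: -3827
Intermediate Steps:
g(W) = W + W²
Z = -100 (Z = -(-20)*(-5) = -4*25 = -100)
(Z*g(2))*25 + 11173 = -200*(1 + 2)*25 + 11173 = -200*3*25 + 11173 = -100*6*25 + 11173 = -600*25 + 11173 = -15000 + 11173 = -3827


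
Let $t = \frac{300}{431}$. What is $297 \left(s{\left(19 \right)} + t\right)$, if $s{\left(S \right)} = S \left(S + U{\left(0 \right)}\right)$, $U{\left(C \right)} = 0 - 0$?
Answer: $\frac{46299627}{431} \approx 1.0742 \cdot 10^{5}$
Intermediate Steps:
$t = \frac{300}{431}$ ($t = 300 \cdot \frac{1}{431} = \frac{300}{431} \approx 0.69606$)
$U{\left(C \right)} = 0$ ($U{\left(C \right)} = 0 + 0 = 0$)
$s{\left(S \right)} = S^{2}$ ($s{\left(S \right)} = S \left(S + 0\right) = S S = S^{2}$)
$297 \left(s{\left(19 \right)} + t\right) = 297 \left(19^{2} + \frac{300}{431}\right) = 297 \left(361 + \frac{300}{431}\right) = 297 \cdot \frac{155891}{431} = \frac{46299627}{431}$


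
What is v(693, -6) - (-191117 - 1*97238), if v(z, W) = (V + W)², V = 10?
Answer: 288371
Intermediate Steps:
v(z, W) = (10 + W)²
v(693, -6) - (-191117 - 1*97238) = (10 - 6)² - (-191117 - 1*97238) = 4² - (-191117 - 97238) = 16 - 1*(-288355) = 16 + 288355 = 288371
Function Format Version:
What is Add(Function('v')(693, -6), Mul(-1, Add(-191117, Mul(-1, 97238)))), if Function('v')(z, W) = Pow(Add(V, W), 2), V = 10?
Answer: 288371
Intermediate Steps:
Function('v')(z, W) = Pow(Add(10, W), 2)
Add(Function('v')(693, -6), Mul(-1, Add(-191117, Mul(-1, 97238)))) = Add(Pow(Add(10, -6), 2), Mul(-1, Add(-191117, Mul(-1, 97238)))) = Add(Pow(4, 2), Mul(-1, Add(-191117, -97238))) = Add(16, Mul(-1, -288355)) = Add(16, 288355) = 288371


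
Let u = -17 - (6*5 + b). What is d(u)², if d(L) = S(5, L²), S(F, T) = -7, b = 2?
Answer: 49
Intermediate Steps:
u = -49 (u = -17 - (6*5 + 2) = -17 - (30 + 2) = -17 - 1*32 = -17 - 32 = -49)
d(L) = -7
d(u)² = (-7)² = 49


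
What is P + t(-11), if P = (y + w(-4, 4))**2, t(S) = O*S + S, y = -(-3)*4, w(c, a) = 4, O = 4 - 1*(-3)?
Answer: 168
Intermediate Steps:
O = 7 (O = 4 + 3 = 7)
y = 12 (y = -3*(-4) = 12)
t(S) = 8*S (t(S) = 7*S + S = 8*S)
P = 256 (P = (12 + 4)**2 = 16**2 = 256)
P + t(-11) = 256 + 8*(-11) = 256 - 88 = 168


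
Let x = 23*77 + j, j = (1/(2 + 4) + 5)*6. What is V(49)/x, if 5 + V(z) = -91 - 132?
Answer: -114/901 ≈ -0.12653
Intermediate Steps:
V(z) = -228 (V(z) = -5 + (-91 - 132) = -5 - 223 = -228)
j = 31 (j = (1/6 + 5)*6 = (⅙ + 5)*6 = (31/6)*6 = 31)
x = 1802 (x = 23*77 + 31 = 1771 + 31 = 1802)
V(49)/x = -228/1802 = -228*1/1802 = -114/901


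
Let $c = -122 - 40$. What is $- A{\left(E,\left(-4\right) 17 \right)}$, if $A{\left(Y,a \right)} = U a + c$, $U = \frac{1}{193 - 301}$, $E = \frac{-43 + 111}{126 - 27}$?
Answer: $\frac{4357}{27} \approx 161.37$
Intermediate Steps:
$c = -162$ ($c = -122 - 40 = -162$)
$E = \frac{68}{99} \approx 0.68687$
$U = - \frac{1}{108}$ ($U = \frac{1}{-108} = - \frac{1}{108} \approx -0.0092593$)
$A{\left(Y,a \right)} = -162 - \frac{a}{108}$ ($A{\left(Y,a \right)} = - \frac{a}{108} - 162 = -162 - \frac{a}{108}$)
$- A{\left(E,\left(-4\right) 17 \right)} = - (-162 - \frac{\left(-4\right) 17}{108}) = - (-162 - - \frac{17}{27}) = - (-162 + \frac{17}{27}) = \left(-1\right) \left(- \frac{4357}{27}\right) = \frac{4357}{27}$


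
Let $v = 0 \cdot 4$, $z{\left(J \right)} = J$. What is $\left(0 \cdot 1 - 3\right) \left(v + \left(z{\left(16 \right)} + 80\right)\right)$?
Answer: $-288$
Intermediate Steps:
$v = 0$
$\left(0 \cdot 1 - 3\right) \left(v + \left(z{\left(16 \right)} + 80\right)\right) = \left(0 \cdot 1 - 3\right) \left(0 + \left(16 + 80\right)\right) = \left(0 - 3\right) \left(0 + 96\right) = \left(-3\right) 96 = -288$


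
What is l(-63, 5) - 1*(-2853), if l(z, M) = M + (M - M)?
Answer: 2858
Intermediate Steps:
l(z, M) = M (l(z, M) = M + 0 = M)
l(-63, 5) - 1*(-2853) = 5 - 1*(-2853) = 5 + 2853 = 2858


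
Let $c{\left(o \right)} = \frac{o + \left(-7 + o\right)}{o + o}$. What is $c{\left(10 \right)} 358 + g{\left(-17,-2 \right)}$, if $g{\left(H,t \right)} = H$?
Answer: $\frac{2157}{10} \approx 215.7$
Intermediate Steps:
$c{\left(o \right)} = \frac{-7 + 2 o}{2 o}$
$c{\left(10 \right)} 358 + g{\left(-17,-2 \right)} = \frac{- \frac{7}{2} + 10}{10} \cdot 358 - 17 = \frac{1}{10} \cdot \frac{13}{2} \cdot 358 - 17 = \frac{13}{20} \cdot 358 - 17 = \frac{2327}{10} - 17 = \frac{2157}{10}$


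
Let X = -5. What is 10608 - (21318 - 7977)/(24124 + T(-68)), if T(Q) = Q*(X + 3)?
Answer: 257336739/24260 ≈ 10607.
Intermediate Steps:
T(Q) = -2*Q (T(Q) = Q*(-5 + 3) = Q*(-2) = -2*Q)
10608 - (21318 - 7977)/(24124 + T(-68)) = 10608 - (21318 - 7977)/(24124 - 2*(-68)) = 10608 - 13341/(24124 + 136) = 10608 - 13341/24260 = 257336739/24260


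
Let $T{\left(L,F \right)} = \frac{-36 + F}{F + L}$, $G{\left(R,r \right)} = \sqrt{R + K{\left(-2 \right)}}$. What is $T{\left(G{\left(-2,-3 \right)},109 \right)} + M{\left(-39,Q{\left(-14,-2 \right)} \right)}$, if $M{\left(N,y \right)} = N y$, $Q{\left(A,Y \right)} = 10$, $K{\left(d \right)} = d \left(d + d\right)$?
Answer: $- \frac{4623293}{11875} - \frac{73 \sqrt{6}}{11875} \approx -389.35$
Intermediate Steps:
$K{\left(d \right)} = 2 d^{2}$ ($K{\left(d \right)} = d 2 d = 2 d^{2}$)
$G{\left(R,r \right)} = \sqrt{8 + R}$ ($G{\left(R,r \right)} = \sqrt{R + 2 \left(-2\right)^{2}} = \sqrt{R + 2 \cdot 4} = \sqrt{R + 8} = \sqrt{8 + R}$)
$T{\left(L,F \right)} = \frac{-36 + F}{F + L}$
$T{\left(G{\left(-2,-3 \right)},109 \right)} + M{\left(-39,Q{\left(-14,-2 \right)} \right)} = \frac{-36 + 109}{109 + \sqrt{8 - 2}} - 390 = \frac{1}{109 + \sqrt{6}} \cdot 73 - 390 = \frac{73}{109 + \sqrt{6}} - 390 = -390 + \frac{73}{109 + \sqrt{6}}$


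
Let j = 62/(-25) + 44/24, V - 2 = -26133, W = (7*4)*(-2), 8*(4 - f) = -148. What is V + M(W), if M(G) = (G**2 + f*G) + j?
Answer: -3638347/150 ≈ -24256.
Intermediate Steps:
f = 45/2 (f = 4 - 1/8*(-148) = 4 + 37/2 = 45/2 ≈ 22.500)
W = -56 (W = 28*(-2) = -56)
V = -26131 (V = 2 - 26133 = -26131)
j = -97/150 (j = 62*(-1/25) + 44*(1/24) = -62/25 + 11/6 = -97/150 ≈ -0.64667)
M(G) = -97/150 + G**2 + 45*G/2 (M(G) = (G**2 + 45*G/2) - 97/150 = -97/150 + G**2 + 45*G/2)
V + M(W) = -26131 + (-97/150 + (-56)**2 + (45/2)*(-56)) = -26131 + (-97/150 + 3136 - 1260) = -26131 + 281303/150 = -3638347/150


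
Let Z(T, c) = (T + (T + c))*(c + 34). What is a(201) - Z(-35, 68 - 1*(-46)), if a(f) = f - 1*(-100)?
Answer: -6211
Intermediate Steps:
Z(T, c) = (34 + c)*(c + 2*T) (Z(T, c) = (c + 2*T)*(34 + c) = (34 + c)*(c + 2*T))
a(f) = 100 + f (a(f) = f + 100 = 100 + f)
a(201) - Z(-35, 68 - 1*(-46)) = (100 + 201) - ((68 - 1*(-46))² + 34*(68 - 1*(-46)) + 68*(-35) + 2*(-35)*(68 - 1*(-46))) = 301 - ((68 + 46)² + 34*(68 + 46) - 2380 + 2*(-35)*(68 + 46)) = 301 - (114² + 34*114 - 2380 + 2*(-35)*114) = 301 - (12996 + 3876 - 2380 - 7980) = 301 - 1*6512 = 301 - 6512 = -6211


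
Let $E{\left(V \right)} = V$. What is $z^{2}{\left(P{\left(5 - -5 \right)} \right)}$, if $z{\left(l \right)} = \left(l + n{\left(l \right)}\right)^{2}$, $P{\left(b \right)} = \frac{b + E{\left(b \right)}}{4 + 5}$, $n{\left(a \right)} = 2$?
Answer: $\frac{2085136}{6561} \approx 317.81$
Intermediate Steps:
$P{\left(b \right)} = \frac{2 b}{9}$ ($P{\left(b \right)} = \frac{b + b}{4 + 5} = \frac{2 b}{9}$)
$z{\left(l \right)} = \left(2 + l\right)^{2}$ ($z{\left(l \right)} = \left(l + 2\right)^{2} = \left(2 + l\right)^{2}$)
$z^{2}{\left(P{\left(5 - -5 \right)} \right)} = \left(\left(2 + \frac{2 \left(5 - -5\right)}{9}\right)^{2}\right)^{2} = \left(\left(2 + \frac{2 \left(5 + 5\right)}{9}\right)^{2}\right)^{2} = \left(\left(2 + \frac{2}{9} \cdot 10\right)^{2}\right)^{2} = \left(\left(2 + \frac{20}{9}\right)^{2}\right)^{2} = \left(\left(\frac{38}{9}\right)^{2}\right)^{2} = \left(\frac{1444}{81}\right)^{2} = \frac{2085136}{6561}$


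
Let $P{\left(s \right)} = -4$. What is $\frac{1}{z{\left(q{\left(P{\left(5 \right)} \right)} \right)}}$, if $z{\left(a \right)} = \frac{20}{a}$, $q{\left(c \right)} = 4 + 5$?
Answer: $\frac{9}{20} \approx 0.45$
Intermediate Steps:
$q{\left(c \right)} = 9$
$\frac{1}{z{\left(q{\left(P{\left(5 \right)} \right)} \right)}} = \frac{1}{20 \cdot \frac{1}{9}} = \frac{1}{\frac{20}{9}} = \frac{9}{20}$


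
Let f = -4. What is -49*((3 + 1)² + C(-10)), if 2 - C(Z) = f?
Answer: -1078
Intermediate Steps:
C(Z) = 6 (C(Z) = 2 - 1*(-4) = 2 + 4 = 6)
-49*((3 + 1)² + C(-10)) = -49*((3 + 1)² + 6) = -49*(4² + 6) = -49*(16 + 6) = -49*22 = -1078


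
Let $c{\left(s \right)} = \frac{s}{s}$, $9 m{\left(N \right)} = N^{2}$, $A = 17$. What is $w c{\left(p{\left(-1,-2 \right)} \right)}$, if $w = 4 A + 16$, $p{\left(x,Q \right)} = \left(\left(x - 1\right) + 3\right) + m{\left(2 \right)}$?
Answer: $84$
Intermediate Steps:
$m{\left(N \right)} = \frac{N^{2}}{9}$
$p{\left(x,Q \right)} = \frac{22}{9} + x$ ($p{\left(x,Q \right)} = \left(\left(x - 1\right) + 3\right) + \frac{2^{2}}{9} = \left(\left(-1 + x\right) + 3\right) + \frac{1}{9} \cdot 4 = \left(2 + x\right) + \frac{4}{9} = \frac{22}{9} + x$)
$c{\left(s \right)} = 1$
$w = 84$ ($w = 4 \cdot 17 + 16 = 68 + 16 = 84$)
$w c{\left(p{\left(-1,-2 \right)} \right)} = 84 \cdot 1 = 84$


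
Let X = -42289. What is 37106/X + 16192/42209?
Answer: -881463666/1784976401 ≈ -0.49382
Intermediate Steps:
37106/X + 16192/42209 = 37106/(-42289) + 16192/42209 = 37106*(-1/42289) + 16192*(1/42209) = -37106/42289 + 16192/42209 = -881463666/1784976401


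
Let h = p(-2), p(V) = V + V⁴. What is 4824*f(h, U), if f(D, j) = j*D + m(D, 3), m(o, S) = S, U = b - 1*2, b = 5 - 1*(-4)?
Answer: 487224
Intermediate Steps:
b = 9 (b = 5 + 4 = 9)
U = 7 (U = 9 - 1*2 = 9 - 2 = 7)
h = 14 (h = -2 + (-2)⁴ = -2 + 16 = 14)
f(D, j) = 3 + D*j (f(D, j) = j*D + 3 = D*j + 3 = 3 + D*j)
4824*f(h, U) = 4824*(3 + 14*7) = 4824*(3 + 98) = 4824*101 = 487224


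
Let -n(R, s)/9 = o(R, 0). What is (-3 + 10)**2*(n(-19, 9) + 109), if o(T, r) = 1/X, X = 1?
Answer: 4900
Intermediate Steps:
o(T, r) = 1 (o(T, r) = 1/1 = 1)
n(R, s) = -9 (n(R, s) = -9*1 = -9)
(-3 + 10)**2*(n(-19, 9) + 109) = (-3 + 10)**2*(-9 + 109) = 7**2*100 = 49*100 = 4900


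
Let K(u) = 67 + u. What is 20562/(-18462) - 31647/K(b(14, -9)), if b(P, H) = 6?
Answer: -97627990/224621 ≈ -434.63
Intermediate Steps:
20562/(-18462) - 31647/K(b(14, -9)) = 20562/(-18462) - 31647/(67 + 6) = 20562*(-1/18462) - 31647/73 = -3427/3077 - 31647*1/73 = -3427/3077 - 31647/73 = -97627990/224621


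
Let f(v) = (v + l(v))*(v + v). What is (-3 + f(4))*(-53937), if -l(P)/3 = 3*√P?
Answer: 6202755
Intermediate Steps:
l(P) = -9*√P
f(v) = 2*v*(v - 9*√v) (f(v) = (v - 9*√v)*(v + v) = (v - 9*√v)*(2*v) = 2*v*(v - 9*√v))
(-3 + f(4))*(-53937) = (-3 + (-18*4^(3/2) + 2*4²))*(-53937) = (-3 + (-18*8 + 2*16))*(-53937) = (-3 + (-144 + 32))*(-53937) = (-3 - 112)*(-53937) = -115*(-53937) = 6202755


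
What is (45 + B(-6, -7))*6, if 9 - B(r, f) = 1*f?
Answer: 366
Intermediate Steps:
B(r, f) = 9 - f
(45 + B(-6, -7))*6 = (45 + (9 - 1*(-7)))*6 = (45 + (9 + 7))*6 = (45 + 16)*6 = 61*6 = 366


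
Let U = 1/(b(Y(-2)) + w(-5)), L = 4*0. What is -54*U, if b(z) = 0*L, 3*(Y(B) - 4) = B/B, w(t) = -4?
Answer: 27/2 ≈ 13.500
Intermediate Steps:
L = 0
Y(B) = 13/3 (Y(B) = 4 + (B/B)/3 = 4 + (1/3)*1 = 4 + 1/3 = 13/3)
b(z) = 0 (b(z) = 0*0 = 0)
U = -1/4 (U = 1/(0 - 4) = 1/(-4) = -1/4 ≈ -0.25000)
-54*U = -54*(-1/4) = 27/2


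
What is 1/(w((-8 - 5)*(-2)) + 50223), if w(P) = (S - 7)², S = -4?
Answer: 1/50344 ≈ 1.9863e-5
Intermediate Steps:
w(P) = 121 (w(P) = (-4 - 7)² = (-11)² = 121)
1/(w((-8 - 5)*(-2)) + 50223) = 1/(121 + 50223) = 1/50344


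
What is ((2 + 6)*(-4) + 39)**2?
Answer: 49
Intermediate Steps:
((2 + 6)*(-4) + 39)**2 = (8*(-4) + 39)**2 = (-32 + 39)**2 = 7**2 = 49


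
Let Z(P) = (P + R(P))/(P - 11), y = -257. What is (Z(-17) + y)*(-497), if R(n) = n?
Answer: 254251/2 ≈ 1.2713e+5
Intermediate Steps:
Z(P) = 2*P/(-11 + P) (Z(P) = (P + P)/(P - 11) = (2*P)/(-11 + P) = 2*P/(-11 + P))
(Z(-17) + y)*(-497) = (2*(-17)/(-11 - 17) - 257)*(-497) = (2*(-17)/(-28) - 257)*(-497) = (2*(-17)*(-1/28) - 257)*(-497) = (17/14 - 257)*(-497) = -3581/14*(-497) = 254251/2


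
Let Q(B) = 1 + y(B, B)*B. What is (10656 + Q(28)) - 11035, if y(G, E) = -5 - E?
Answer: -1302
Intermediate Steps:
Q(B) = 1 + B*(-5 - B) (Q(B) = 1 + (-5 - B)*B = 1 + B*(-5 - B))
(10656 + Q(28)) - 11035 = (10656 + (1 - 1*28*(5 + 28))) - 11035 = (10656 + (1 - 1*28*33)) - 11035 = (10656 + (1 - 924)) - 11035 = (10656 - 923) - 11035 = 9733 - 11035 = -1302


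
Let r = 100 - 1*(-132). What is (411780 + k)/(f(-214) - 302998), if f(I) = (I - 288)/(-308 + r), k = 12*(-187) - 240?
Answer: -5184416/3837891 ≈ -1.3509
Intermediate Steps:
r = 232 (r = 100 + 132 = 232)
k = -2484 (k = -2244 - 240 = -2484)
f(I) = 72/19 - I/76 (f(I) = (I - 288)/(-308 + 232) = (-288 + I)/(-76) = (-288 + I)*(-1/76) = 72/19 - I/76)
(411780 + k)/(f(-214) - 302998) = (411780 - 2484)/((72/19 - 1/76*(-214)) - 302998) = 409296/((72/19 + 107/38) - 302998) = 409296/(251/38 - 302998) = 409296/(-11513673/38) = 409296*(-38/11513673) = -5184416/3837891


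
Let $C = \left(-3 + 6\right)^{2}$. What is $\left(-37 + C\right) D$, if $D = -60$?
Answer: $1680$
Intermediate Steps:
$C = 9$ ($C = 3^{2} = 9$)
$\left(-37 + C\right) D = \left(-37 + 9\right) \left(-60\right) = \left(-28\right) \left(-60\right) = 1680$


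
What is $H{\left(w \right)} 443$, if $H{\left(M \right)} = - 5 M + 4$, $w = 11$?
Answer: $-22593$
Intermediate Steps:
$H{\left(M \right)} = 4 - 5 M$
$H{\left(w \right)} 443 = \left(4 - 55\right) 443 = \left(-51\right) 443 = -22593$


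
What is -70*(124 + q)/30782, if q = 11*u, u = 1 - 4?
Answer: -3185/15391 ≈ -0.20694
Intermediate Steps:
u = -3
q = -33 (q = 11*(-3) = -33)
-70*(124 + q)/30782 = -70*(124 - 33)/30782 = -70*91*(1/30782) = -6370*1/30782 = -3185/15391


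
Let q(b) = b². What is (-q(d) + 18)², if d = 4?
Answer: 4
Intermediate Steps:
(-q(d) + 18)² = (-1*4² + 18)² = (-1*16 + 18)² = (-16 + 18)² = 2² = 4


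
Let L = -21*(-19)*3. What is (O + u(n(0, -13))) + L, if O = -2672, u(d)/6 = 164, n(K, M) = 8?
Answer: -491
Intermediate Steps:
u(d) = 984 (u(d) = 6*164 = 984)
L = 1197 (L = 399*3 = 1197)
(O + u(n(0, -13))) + L = (-2672 + 984) + 1197 = -1688 + 1197 = -491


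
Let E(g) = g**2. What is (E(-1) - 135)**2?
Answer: 17956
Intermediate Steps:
(E(-1) - 135)**2 = ((-1)**2 - 135)**2 = (1 - 135)**2 = (-134)**2 = 17956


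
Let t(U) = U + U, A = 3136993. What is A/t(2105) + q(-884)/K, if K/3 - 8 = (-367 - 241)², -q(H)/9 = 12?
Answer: 24159548432/32423315 ≈ 745.13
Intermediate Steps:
q(H) = -108 (q(H) = -9*12 = -108)
K = 1109016 (K = 24 + 3*(-367 - 241)² = 24 + 3*(-608)² = 24 + 3*369664 = 24 + 1108992 = 1109016)
t(U) = 2*U
A/t(2105) + q(-884)/K = 3136993/((2*2105)) - 108/1109016 = 3136993/4210 - 108*1/1109016 = 3136993*(1/4210) - 3/30806 = 3136993/4210 - 3/30806 = 24159548432/32423315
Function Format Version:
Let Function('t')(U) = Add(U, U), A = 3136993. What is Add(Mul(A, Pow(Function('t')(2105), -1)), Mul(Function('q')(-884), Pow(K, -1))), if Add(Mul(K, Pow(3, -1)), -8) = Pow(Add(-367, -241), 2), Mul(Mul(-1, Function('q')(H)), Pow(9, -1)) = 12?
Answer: Rational(24159548432, 32423315) ≈ 745.13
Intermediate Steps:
Function('q')(H) = -108 (Function('q')(H) = Mul(-9, 12) = -108)
K = 1109016 (K = Add(24, Mul(3, Pow(Add(-367, -241), 2))) = Add(24, Mul(3, Pow(-608, 2))) = Add(24, Mul(3, 369664)) = Add(24, 1108992) = 1109016)
Function('t')(U) = Mul(2, U)
Add(Mul(A, Pow(Function('t')(2105), -1)), Mul(Function('q')(-884), Pow(K, -1))) = Add(Mul(3136993, Pow(Mul(2, 2105), -1)), Mul(-108, Pow(1109016, -1))) = Add(Mul(3136993, Pow(4210, -1)), Mul(-108, Rational(1, 1109016))) = Add(Mul(3136993, Rational(1, 4210)), Rational(-3, 30806)) = Add(Rational(3136993, 4210), Rational(-3, 30806)) = Rational(24159548432, 32423315)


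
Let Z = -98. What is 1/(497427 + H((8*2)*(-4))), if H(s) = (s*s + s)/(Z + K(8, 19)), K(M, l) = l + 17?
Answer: 31/15418221 ≈ 2.0106e-6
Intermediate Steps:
K(M, l) = 17 + l
H(s) = -s/62 - s²/62 (H(s) = (s*s + s)/(-98 + (17 + 19)) = (s² + s)/(-98 + 36) = (s + s²)/(-62) = (s + s²)*(-1/62) = -s/62 - s²/62)
1/(497427 + H((8*2)*(-4))) = 1/(497427 - (8*2)*(-4)*(1 + (8*2)*(-4))/62) = 1/(497427 - 16*(-4)*(1 + 16*(-4))/62) = 1/(497427 - 1/62*(-64)*(1 - 64)) = 1/(497427 - 1/62*(-64)*(-63)) = 1/(497427 - 2016/31) = 1/(15418221/31) = 31/15418221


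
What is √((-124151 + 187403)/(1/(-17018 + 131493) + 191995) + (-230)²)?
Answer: 65*√1512073193378715488074/10989313813 ≈ 230.00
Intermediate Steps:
√((-124151 + 187403)/(1/(-17018 + 131493) + 191995) + (-230)²) = √(63252/(1/114475 + 191995) + 52900) = √(63252/(21978627626/114475) + 52900) = √(63252*(114475/21978627626) + 52900) = √(3620386350/10989313813 + 52900) = √(581338321094050/10989313813) = 65*√1512073193378715488074/10989313813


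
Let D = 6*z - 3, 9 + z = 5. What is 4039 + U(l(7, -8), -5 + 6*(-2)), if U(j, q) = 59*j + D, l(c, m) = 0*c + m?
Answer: 3540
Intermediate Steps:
z = -4 (z = -9 + 5 = -4)
D = -27 (D = 6*(-4) - 3 = -24 - 3 = -27)
l(c, m) = m (l(c, m) = 0 + m = m)
U(j, q) = -27 + 59*j (U(j, q) = 59*j - 27 = -27 + 59*j)
4039 + U(l(7, -8), -5 + 6*(-2)) = 4039 + (-27 + 59*(-8)) = 4039 + (-27 - 472) = 4039 - 499 = 3540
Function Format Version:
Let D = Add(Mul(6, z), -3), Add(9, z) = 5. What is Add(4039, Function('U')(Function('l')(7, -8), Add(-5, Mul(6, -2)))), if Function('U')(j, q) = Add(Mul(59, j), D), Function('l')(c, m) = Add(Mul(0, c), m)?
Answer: 3540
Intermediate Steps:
z = -4 (z = Add(-9, 5) = -4)
D = -27 (D = Add(Mul(6, -4), -3) = Add(-24, -3) = -27)
Function('l')(c, m) = m (Function('l')(c, m) = Add(0, m) = m)
Function('U')(j, q) = Add(-27, Mul(59, j)) (Function('U')(j, q) = Add(Mul(59, j), -27) = Add(-27, Mul(59, j)))
Add(4039, Function('U')(Function('l')(7, -8), Add(-5, Mul(6, -2)))) = Add(4039, Add(-27, Mul(59, -8))) = Add(4039, Add(-27, -472)) = Add(4039, -499) = 3540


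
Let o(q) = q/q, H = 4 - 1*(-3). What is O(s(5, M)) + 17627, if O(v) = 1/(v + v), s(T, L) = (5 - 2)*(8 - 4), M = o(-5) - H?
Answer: 423049/24 ≈ 17627.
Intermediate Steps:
H = 7 (H = 4 + 3 = 7)
o(q) = 1
M = -6 (M = 1 - 1*7 = 1 - 7 = -6)
s(T, L) = 12 (s(T, L) = 3*4 = 12)
O(v) = 1/(2*v)
O(s(5, M)) + 17627 = (½)/12 + 17627 = (½)*(1/12) + 17627 = 1/24 + 17627 = 423049/24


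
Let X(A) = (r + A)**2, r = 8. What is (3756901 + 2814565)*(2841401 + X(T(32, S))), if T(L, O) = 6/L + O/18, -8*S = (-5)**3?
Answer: 3024978848986369/162 ≈ 1.8673e+13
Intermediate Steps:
S = 125/8 (S = -1/8*(-5)**3 = -1/8*(-125) = 125/8 ≈ 15.625)
T(L, O) = 6/L + O/18 (T(L, O) = 6/L + O*(1/18) = 6/L + O/18)
X(A) = (8 + A)**2
(3756901 + 2814565)*(2841401 + X(T(32, S))) = (3756901 + 2814565)*(2841401 + (8 + (6/32 + (1/18)*(125/8)))**2) = 6571466*(2841401 + (8 + (6*(1/32) + 125/144))**2) = 6571466*(2841401 + (8 + (3/16 + 125/144))**2) = 6571466*(2841401 + (8 + 19/18)**2) = 6571466*(2841401 + (163/18)**2) = 6571466*(2841401 + 26569/324) = 6571466*(920640493/324) = 3024978848986369/162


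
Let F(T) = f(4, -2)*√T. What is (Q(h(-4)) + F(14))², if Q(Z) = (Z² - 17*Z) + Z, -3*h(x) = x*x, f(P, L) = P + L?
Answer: 1053112/81 + 4096*√14/9 ≈ 14704.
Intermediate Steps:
f(P, L) = L + P
h(x) = -x²/3 (h(x) = -x*x/3 = -x²/3)
F(T) = 2*√T (F(T) = (-2 + 4)*√T = 2*√T)
Q(Z) = Z² - 16*Z
(Q(h(-4)) + F(14))² = ((-⅓*(-4)²)*(-16 - ⅓*(-4)²) + 2*√14)² = ((-⅓*16)*(-16 - ⅓*16) + 2*√14)² = (-16*(-16 - 16/3)/3 + 2*√14)² = (-16/3*(-64/3) + 2*√14)² = (1024/9 + 2*√14)²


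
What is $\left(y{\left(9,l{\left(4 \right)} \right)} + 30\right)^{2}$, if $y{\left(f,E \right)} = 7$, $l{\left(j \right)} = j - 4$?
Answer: $1369$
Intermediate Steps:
$l{\left(j \right)} = -4 + j$
$\left(y{\left(9,l{\left(4 \right)} \right)} + 30\right)^{2} = \left(7 + 30\right)^{2} = 37^{2} = 1369$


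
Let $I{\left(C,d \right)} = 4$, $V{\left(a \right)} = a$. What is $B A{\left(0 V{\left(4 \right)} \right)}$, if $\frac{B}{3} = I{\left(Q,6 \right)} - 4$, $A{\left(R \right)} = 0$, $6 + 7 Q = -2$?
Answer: $0$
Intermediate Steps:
$Q = - \frac{8}{7}$ ($Q = - \frac{6}{7} + \frac{1}{7} \left(-2\right) = - \frac{6}{7} - \frac{2}{7} = - \frac{8}{7} \approx -1.1429$)
$B = 0$ ($B = 3 \left(4 - 4\right) = 3 \cdot 0 = 0$)
$B A{\left(0 V{\left(4 \right)} \right)} = 0 \cdot 0 = 0$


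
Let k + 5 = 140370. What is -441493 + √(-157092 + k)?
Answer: -441493 + I*√16727 ≈ -4.4149e+5 + 129.33*I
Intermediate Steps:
k = 140365 (k = -5 + 140370 = 140365)
-441493 + √(-157092 + k) = -441493 + √(-157092 + 140365) = -441493 + √(-16727) = -441493 + I*√16727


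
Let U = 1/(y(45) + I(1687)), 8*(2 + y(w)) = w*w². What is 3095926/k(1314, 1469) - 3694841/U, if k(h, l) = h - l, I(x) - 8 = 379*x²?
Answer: -4941870983303026663/1240 ≈ -3.9854e+15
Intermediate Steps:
y(w) = -2 + w³/8 (y(w) = -2 + (w*w²)/8 = -2 + w³/8)
I(x) = 8 + 379*x²
U = 8/8629069181 (U = 1/((-2 + (⅛)*45³) + (8 + 379*1687²)) = 1/((-2 + (⅛)*91125) + (8 + 379*2845969)) = 1/((-2 + 91125/8) + (8 + 1078622251)) = 1/(91109/8 + 1078622259) = 1/(8629069181/8) = 8/8629069181 ≈ 9.2710e-10)
3095926/k(1314, 1469) - 3694841/U = 3095926/(1314 - 1*1469) - 3694841/8/8629069181 = 3095926/(1314 - 1469) - 3694841*8629069181/8 = 3095926/(-155) - 31883038601795221/8 = 3095926*(-1/155) - 31883038601795221/8 = -3095926/155 - 31883038601795221/8 = -4941870983303026663/1240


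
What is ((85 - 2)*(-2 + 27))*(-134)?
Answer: -278050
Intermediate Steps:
((85 - 2)*(-2 + 27))*(-134) = (83*25)*(-134) = 2075*(-134) = -278050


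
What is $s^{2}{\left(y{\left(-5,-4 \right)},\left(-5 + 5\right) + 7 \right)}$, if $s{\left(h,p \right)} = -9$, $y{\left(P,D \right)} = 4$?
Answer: $81$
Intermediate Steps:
$s^{2}{\left(y{\left(-5,-4 \right)},\left(-5 + 5\right) + 7 \right)} = \left(-9\right)^{2} = 81$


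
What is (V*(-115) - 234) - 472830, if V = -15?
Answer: -471339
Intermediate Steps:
(V*(-115) - 234) - 472830 = (-15*(-115) - 234) - 472830 = (1725 - 234) - 472830 = 1491 - 472830 = -471339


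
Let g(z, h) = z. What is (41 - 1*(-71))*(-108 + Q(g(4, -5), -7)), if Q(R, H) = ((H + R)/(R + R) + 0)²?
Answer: -48321/4 ≈ -12080.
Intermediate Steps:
Q(R, H) = (H + R)²/(4*R²) (Q(R, H) = ((H + R)/((2*R)) + 0)² = ((H + R)*(1/(2*R)) + 0)² = ((H + R)/(2*R) + 0)² = ((H + R)/(2*R))² = (H + R)²/(4*R²))
(41 - 1*(-71))*(-108 + Q(g(4, -5), -7)) = (41 - 1*(-71))*(-108 + (¼)*(-7 + 4)²/4²) = (41 + 71)*(-108 + (¼)*(1/16)*(-3)²) = 112*(-108 + (¼)*(1/16)*9) = 112*(-108 + 9/64) = 112*(-6903/64) = -48321/4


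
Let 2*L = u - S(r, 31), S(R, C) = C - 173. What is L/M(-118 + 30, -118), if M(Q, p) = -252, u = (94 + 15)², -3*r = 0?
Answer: -12023/504 ≈ -23.855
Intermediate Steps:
r = 0 (r = -⅓*0 = 0)
S(R, C) = -173 + C
u = 11881 (u = 109² = 11881)
L = 12023/2 (L = (11881 - (-173 + 31))/2 = (11881 - 1*(-142))/2 = (11881 + 142)/2 = (½)*12023 = 12023/2 ≈ 6011.5)
L/M(-118 + 30, -118) = (12023/2)/(-252) = (12023/2)*(-1/252) = -12023/504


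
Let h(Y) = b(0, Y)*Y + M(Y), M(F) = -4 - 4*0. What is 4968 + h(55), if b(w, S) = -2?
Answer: 4854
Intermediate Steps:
M(F) = -4 (M(F) = -4 + 0 = -4)
h(Y) = -4 - 2*Y (h(Y) = -2*Y - 4 = -4 - 2*Y)
4968 + h(55) = 4968 + (-4 - 2*55) = 4968 + (-4 - 110) = 4968 - 114 = 4854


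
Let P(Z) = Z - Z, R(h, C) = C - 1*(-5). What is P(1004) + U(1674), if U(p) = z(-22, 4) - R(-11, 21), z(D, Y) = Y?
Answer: -22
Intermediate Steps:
R(h, C) = 5 + C (R(h, C) = C + 5 = 5 + C)
P(Z) = 0
U(p) = -22 (U(p) = 4 - (5 + 21) = 4 - 1*26 = 4 - 26 = -22)
P(1004) + U(1674) = 0 - 22 = -22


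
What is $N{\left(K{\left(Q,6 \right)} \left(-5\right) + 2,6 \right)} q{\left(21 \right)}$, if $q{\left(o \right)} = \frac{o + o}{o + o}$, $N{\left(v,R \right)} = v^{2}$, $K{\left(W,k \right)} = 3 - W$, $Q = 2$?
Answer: $9$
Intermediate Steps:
$q{\left(o \right)} = 1$ ($q{\left(o \right)} = \frac{2 o}{2 o} = 2 o \frac{1}{2 o} = 1$)
$N{\left(K{\left(Q,6 \right)} \left(-5\right) + 2,6 \right)} q{\left(21 \right)} = \left(\left(3 - 2\right) \left(-5\right) + 2\right)^{2} \cdot 1 = \left(1 \left(-5\right) + 2\right)^{2} \cdot 1 = \left(-5 + 2\right)^{2} \cdot 1 = \left(-3\right)^{2} \cdot 1 = 9 \cdot 1 = 9$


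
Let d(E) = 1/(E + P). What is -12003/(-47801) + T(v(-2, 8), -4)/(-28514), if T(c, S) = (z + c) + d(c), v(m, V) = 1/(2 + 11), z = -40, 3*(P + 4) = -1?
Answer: 57132740469/226257620524 ≈ 0.25251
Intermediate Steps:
P = -13/3 (P = -4 + (1/3)*(-1) = -4 - 1/3 = -13/3 ≈ -4.3333)
v(m, V) = 1/13
d(E) = 1/(-13/3 + E) (d(E) = 1/(E - 13/3) = 1/(-13/3 + E))
T(c, S) = -40 + c + 3/(-13 + 3*c) (T(c, S) = (-40 + c) + 3/(-13 + 3*c) = -40 + c + 3/(-13 + 3*c))
-12003/(-47801) + T(v(-2, 8), -4)/(-28514) = -12003/(-47801) + ((3 + (-40 + 1/13)*(-13 + 3*(1/13)))/(-13 + 3*(1/13)))/(-28514) = -12003*(-1/47801) + ((3 - 519*(-13 + 3/13)/13)/(-13 + 3/13))*(-1/28514) = 12003/47801 + ((3 - 519/13*(-166/13))/(-166/13))*(-1/28514) = 12003/47801 - 13*(3 + 86154/169)/166*(-1/28514) = 12003/47801 - 13/166*86661/169*(-1/28514) = 12003/47801 - 86661/2158*(-1/28514) = 12003/47801 + 86661/61533212 = 57132740469/226257620524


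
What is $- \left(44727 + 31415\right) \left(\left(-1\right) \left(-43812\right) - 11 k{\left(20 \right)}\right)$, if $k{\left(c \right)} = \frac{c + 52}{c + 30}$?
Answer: $- \frac{83368180368}{25} \approx -3.3347 \cdot 10^{9}$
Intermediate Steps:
$k{\left(c \right)} = \frac{52 + c}{30 + c}$
$- \left(44727 + 31415\right) \left(\left(-1\right) \left(-43812\right) - 11 k{\left(20 \right)}\right) = - \left(44727 + 31415\right) \left(\left(-1\right) \left(-43812\right) - 11 \frac{52 + 20}{30 + 20}\right) = - 76142 \left(43812 - 11 \cdot \frac{1}{50} \cdot 72\right) = - 76142 \left(43812 - \frac{396}{25}\right) = - \frac{76142 \cdot 1094904}{25} = \left(-1\right) \frac{83368180368}{25} = - \frac{83368180368}{25}$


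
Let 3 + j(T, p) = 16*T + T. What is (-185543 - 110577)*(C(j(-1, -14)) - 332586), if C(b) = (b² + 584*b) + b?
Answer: 101831522320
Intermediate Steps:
j(T, p) = -3 + 17*T (j(T, p) = -3 + (16*T + T) = -3 + 17*T)
C(b) = b² + 585*b
(-185543 - 110577)*(C(j(-1, -14)) - 332586) = (-185543 - 110577)*((-3 + 17*(-1))*(585 + (-3 + 17*(-1))) - 332586) = -296120*((-3 - 17)*(585 + (-3 - 17)) - 332586) = -296120*(-20*(585 - 20) - 332586) = -296120*(-20*565 - 332586) = -296120*(-11300 - 332586) = -296120*(-343886) = 101831522320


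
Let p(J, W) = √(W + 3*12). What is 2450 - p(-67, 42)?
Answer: 2450 - √78 ≈ 2441.2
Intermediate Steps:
p(J, W) = √(36 + W) (p(J, W) = √(W + 36) = √(36 + W))
2450 - p(-67, 42) = 2450 - √(36 + 42) = 2450 - √78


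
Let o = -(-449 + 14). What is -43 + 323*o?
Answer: 140462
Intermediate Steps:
o = 435 (o = -1*(-435) = 435)
-43 + 323*o = -43 + 323*435 = -43 + 140505 = 140462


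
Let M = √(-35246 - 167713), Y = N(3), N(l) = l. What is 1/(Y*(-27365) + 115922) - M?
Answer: 1/33827 - 3*I*√22551 ≈ 2.9562e-5 - 450.51*I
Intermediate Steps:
Y = 3
M = 3*I*√22551 (M = √(-202959) = 3*I*√22551 ≈ 450.51*I)
1/(Y*(-27365) + 115922) - M = 1/(3*(-27365) + 115922) - 3*I*√22551 = 1/(-82095 + 115922) - 3*I*√22551 = 1/33827 - 3*I*√22551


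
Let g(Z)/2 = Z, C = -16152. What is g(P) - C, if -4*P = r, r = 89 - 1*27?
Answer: 16121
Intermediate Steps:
r = 62 (r = 89 - 27 = 62)
P = -31/2 (P = -¼*62 = -31/2 ≈ -15.500)
g(Z) = 2*Z
g(P) - C = 2*(-31/2) - 1*(-16152) = -31 + 16152 = 16121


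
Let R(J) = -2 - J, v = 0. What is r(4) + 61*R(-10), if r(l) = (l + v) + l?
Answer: 496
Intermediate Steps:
r(l) = 2*l (r(l) = (l + 0) + l = l + l = 2*l)
r(4) + 61*R(-10) = 2*4 + 61*(-2 - 1*(-10)) = 8 + 61*(-2 + 10) = 8 + 61*8 = 8 + 488 = 496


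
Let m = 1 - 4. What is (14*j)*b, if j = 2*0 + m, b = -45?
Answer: 1890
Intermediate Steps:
m = -3
j = -3 (j = 2*0 - 3 = 0 - 3 = -3)
(14*j)*b = (14*(-3))*(-45) = -42*(-45) = 1890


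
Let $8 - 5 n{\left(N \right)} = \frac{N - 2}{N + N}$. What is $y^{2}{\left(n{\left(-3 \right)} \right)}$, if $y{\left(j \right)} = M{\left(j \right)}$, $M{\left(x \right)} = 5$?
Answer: $25$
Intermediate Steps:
$n{\left(N \right)} = \frac{8}{5} - \frac{-2 + N}{10 N}$ ($n{\left(N \right)} = \frac{8}{5} - \frac{\left(N - 2\right) \frac{1}{N + N}}{5} = \frac{8}{5} - \frac{\left(-2 + N\right) \frac{1}{2 N}}{5} = \frac{8}{5} - \frac{\frac{1}{2} \frac{1}{N} \left(-2 + N\right)}{5} = \frac{8}{5} - \frac{-2 + N}{10 N}$)
$y{\left(j \right)} = 5$
$y^{2}{\left(n{\left(-3 \right)} \right)} = 5^{2} = 25$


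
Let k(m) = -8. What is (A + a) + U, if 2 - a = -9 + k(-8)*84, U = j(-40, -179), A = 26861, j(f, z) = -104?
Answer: 27440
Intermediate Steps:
U = -104
a = 683 (a = 2 - (-9 - 8*84) = 2 - (-9 - 672) = 2 - 1*(-681) = 2 + 681 = 683)
(A + a) + U = (26861 + 683) - 104 = 27544 - 104 = 27440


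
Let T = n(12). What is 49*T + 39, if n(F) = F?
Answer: 627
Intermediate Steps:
T = 12
49*T + 39 = 49*12 + 39 = 588 + 39 = 627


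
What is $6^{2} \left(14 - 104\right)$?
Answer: $-3240$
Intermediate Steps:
$6^{2} \left(14 - 104\right) = 36 \left(-90\right) = -3240$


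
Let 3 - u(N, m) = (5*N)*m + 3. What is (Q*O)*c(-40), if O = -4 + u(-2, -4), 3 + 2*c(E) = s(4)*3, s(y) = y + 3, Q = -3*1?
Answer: 1188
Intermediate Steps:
Q = -3
u(N, m) = -5*N*m (u(N, m) = 3 - ((5*N)*m + 3) = 3 - (5*N*m + 3) = 3 - (3 + 5*N*m) = 3 + (-3 - 5*N*m) = -5*N*m)
s(y) = 3 + y
c(E) = 9 (c(E) = -3/2 + ((3 + 4)*3)/2 = -3/2 + (7*3)/2 = -3/2 + (½)*21 = -3/2 + 21/2 = 9)
O = -44 (O = -4 - 5*(-2)*(-4) = -4 - 40 = -44)
(Q*O)*c(-40) = -3*(-44)*9 = 132*9 = 1188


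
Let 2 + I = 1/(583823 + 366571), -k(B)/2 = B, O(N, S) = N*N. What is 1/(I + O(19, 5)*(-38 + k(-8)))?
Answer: -950394/7549929935 ≈ -0.00012588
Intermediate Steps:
O(N, S) = N²
k(B) = -2*B
I = -1900787/950394 (I = -2 + 1/(583823 + 366571) = -2 + 1/950394 = -1900787/950394 ≈ -2.0000)
1/(I + O(19, 5)*(-38 + k(-8))) = 1/(-1900787/950394 + 19²*(-38 - 2*(-8))) = 1/(-1900787/950394 + 361*(-38 + 16)) = 1/(-1900787/950394 + 361*(-22)) = 1/(-1900787/950394 - 7942) = 1/(-7549929935/950394) = -950394/7549929935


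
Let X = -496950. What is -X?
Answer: 496950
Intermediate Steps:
-X = -1*(-496950) = 496950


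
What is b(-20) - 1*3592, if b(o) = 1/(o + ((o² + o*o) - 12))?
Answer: -2758655/768 ≈ -3592.0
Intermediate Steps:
b(o) = 1/(-12 + o + 2*o²) (b(o) = 1/(o + ((o² + o²) - 12)) = 1/(o + (2*o² - 12)) = 1/(o + (-12 + 2*o²)) = 1/(-12 + o + 2*o²))
b(-20) - 1*3592 = 1/(-12 - 20 + 2*(-20)²) - 1*3592 = 1/(-12 - 20 + 2*400) - 3592 = 1/(-12 - 20 + 800) - 3592 = 1/768 - 3592 = -2758655/768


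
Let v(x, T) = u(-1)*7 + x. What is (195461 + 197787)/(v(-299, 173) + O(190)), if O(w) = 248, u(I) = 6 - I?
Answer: -196624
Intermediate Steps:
v(x, T) = 49 + x (v(x, T) = (6 - 1*(-1))*7 + x = (6 + 1)*7 + x = 7*7 + x = 49 + x)
(195461 + 197787)/(v(-299, 173) + O(190)) = (195461 + 197787)/((49 - 299) + 248) = 393248/(-250 + 248) = 393248/(-2) = 393248*(-1/2) = -196624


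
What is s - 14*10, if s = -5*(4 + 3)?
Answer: -175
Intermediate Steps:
s = -35 (s = -5*7 = -35)
s - 14*10 = -35 - 14*10 = -35 - 140 = -175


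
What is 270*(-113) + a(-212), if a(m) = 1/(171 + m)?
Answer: -1250911/41 ≈ -30510.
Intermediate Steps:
270*(-113) + a(-212) = 270*(-113) + 1/(171 - 212) = -30510 + 1/(-41) = -30510 - 1/41 = -1250911/41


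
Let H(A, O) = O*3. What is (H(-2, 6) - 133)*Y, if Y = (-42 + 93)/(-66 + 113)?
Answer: -5865/47 ≈ -124.79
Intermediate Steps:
H(A, O) = 3*O
Y = 51/47 ≈ 1.0851
(H(-2, 6) - 133)*Y = (3*6 - 133)*(51/47) = (18 - 133)*(51/47) = -115*51/47 = -5865/47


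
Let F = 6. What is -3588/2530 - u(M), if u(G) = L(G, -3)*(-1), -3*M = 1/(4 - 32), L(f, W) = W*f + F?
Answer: 7001/1540 ≈ 4.5461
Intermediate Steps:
L(f, W) = 6 + W*f (L(f, W) = W*f + 6 = 6 + W*f)
M = 1/84 (M = -1/(3*(4 - 32)) = -⅓/(-28) = -⅓*(-1/28) = 1/84 ≈ 0.011905)
u(G) = -6 + 3*G (u(G) = (6 - 3*G)*(-1) = -6 + 3*G)
-3588/2530 - u(M) = -3588/2530 - (-6 + 3*(1/84)) = -3588*1/2530 - (-6 + 1/28) = -78/55 - 1*(-167/28) = -78/55 + 167/28 = 7001/1540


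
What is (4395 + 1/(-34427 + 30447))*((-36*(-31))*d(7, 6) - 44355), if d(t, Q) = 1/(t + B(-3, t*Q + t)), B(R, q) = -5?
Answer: -766101459903/3980 ≈ -1.9249e+8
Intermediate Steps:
d(t, Q) = 1/(-5 + t) (d(t, Q) = 1/(t - 5) = 1/(-5 + t))
(4395 + 1/(-34427 + 30447))*((-36*(-31))*d(7, 6) - 44355) = (4395 + 1/(-34427 + 30447))*((-36*(-31))/(-5 + 7) - 44355) = (4395 + 1/(-3980))*(1116/2 - 44355) = (4395 - 1/3980)*(1116*(1/2) - 44355) = 17492099*(558 - 44355)/3980 = (17492099/3980)*(-43797) = -766101459903/3980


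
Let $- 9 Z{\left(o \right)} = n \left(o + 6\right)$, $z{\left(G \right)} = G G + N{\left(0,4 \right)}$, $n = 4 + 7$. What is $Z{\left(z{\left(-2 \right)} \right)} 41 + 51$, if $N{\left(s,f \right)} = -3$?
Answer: $- \frac{2698}{9} \approx -299.78$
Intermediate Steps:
$n = 11$
$z{\left(G \right)} = -3 + G^{2}$ ($z{\left(G \right)} = G G - 3 = G^{2} - 3 = -3 + G^{2}$)
$Z{\left(o \right)} = - \frac{22}{3} - \frac{11 o}{9}$ ($Z{\left(o \right)} = - \frac{11 \left(o + 6\right)}{9} = - \frac{11 \left(6 + o\right)}{9} = - \frac{66 + 11 o}{9} = - \frac{22}{3} - \frac{11 o}{9}$)
$Z{\left(z{\left(-2 \right)} \right)} 41 + 51 = \left(- \frac{22}{3} - \frac{11 \left(-3 + \left(-2\right)^{2}\right)}{9}\right) 41 + 51 = \left(- \frac{22}{3} - \frac{11 \left(-3 + 4\right)}{9}\right) 41 + 51 = \left(- \frac{22}{3} - \frac{11}{9}\right) 41 + 51 = \left(- \frac{77}{9}\right) 41 + 51 = - \frac{3157}{9} + 51 = - \frac{2698}{9}$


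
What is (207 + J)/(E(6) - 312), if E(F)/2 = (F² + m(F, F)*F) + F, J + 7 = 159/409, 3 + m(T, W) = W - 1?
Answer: -81959/83436 ≈ -0.98230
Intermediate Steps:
m(T, W) = -4 + W (m(T, W) = -3 + (W - 1) = -3 + (-1 + W) = -4 + W)
J = -2704/409 (J = -7 + 159/409 = -2704/409 ≈ -6.6112)
E(F) = 2*F + 2*F² + 2*F*(-4 + F) (E(F) = 2*((F² + (-4 + F)*F) + F) = 2*((F² + F*(-4 + F)) + F) = 2*(F + F² + F*(-4 + F)) = 2*F + 2*F² + 2*F*(-4 + F))
(207 + J)/(E(6) - 312) = (207 - 2704/409)/(2*6*(-3 + 2*6) - 312) = 81959/(409*(2*6*(-3 + 12) - 312)) = 81959/(409*(2*6*9 - 312)) = 81959/(409*(108 - 312)) = (81959/409)/(-204) = (81959/409)*(-1/204) = -81959/83436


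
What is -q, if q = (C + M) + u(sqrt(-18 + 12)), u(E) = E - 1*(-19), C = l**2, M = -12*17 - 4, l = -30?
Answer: -711 - I*sqrt(6) ≈ -711.0 - 2.4495*I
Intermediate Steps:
M = -208 (M = -204 - 4 = -208)
C = 900 (C = (-30)**2 = 900)
u(E) = 19 + E (u(E) = E + 19 = 19 + E)
q = 711 + I*sqrt(6) (q = (900 - 208) + (19 + sqrt(-18 + 12)) = 692 + (19 + sqrt(-6)) = 692 + (19 + I*sqrt(6)) = 711 + I*sqrt(6) ≈ 711.0 + 2.4495*I)
-q = -(711 + I*sqrt(6)) = -711 - I*sqrt(6)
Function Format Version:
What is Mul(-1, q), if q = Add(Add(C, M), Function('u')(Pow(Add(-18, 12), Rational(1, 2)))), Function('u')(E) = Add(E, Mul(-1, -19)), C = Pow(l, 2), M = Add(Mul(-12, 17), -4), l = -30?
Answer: Add(-711, Mul(-1, I, Pow(6, Rational(1, 2)))) ≈ Add(-711.00, Mul(-2.4495, I))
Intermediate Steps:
M = -208 (M = Add(-204, -4) = -208)
C = 900 (C = Pow(-30, 2) = 900)
Function('u')(E) = Add(19, E) (Function('u')(E) = Add(E, 19) = Add(19, E))
q = Add(711, Mul(I, Pow(6, Rational(1, 2)))) (q = Add(Add(900, -208), Add(19, Pow(Add(-18, 12), Rational(1, 2)))) = Add(692, Add(19, Pow(-6, Rational(1, 2)))) = Add(692, Add(19, Mul(I, Pow(6, Rational(1, 2))))) = Add(711, Mul(I, Pow(6, Rational(1, 2)))) ≈ Add(711.00, Mul(2.4495, I)))
Mul(-1, q) = Mul(-1, Add(711, Mul(I, Pow(6, Rational(1, 2))))) = Add(-711, Mul(-1, I, Pow(6, Rational(1, 2))))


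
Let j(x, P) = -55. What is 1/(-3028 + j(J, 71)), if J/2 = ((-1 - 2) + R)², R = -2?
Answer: -1/3083 ≈ -0.00032436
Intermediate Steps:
J = 50 (J = 2*((-1 - 2) - 2)² = 2*(-3 - 2)² = 2*(-5)² = 2*25 = 50)
1/(-3028 + j(J, 71)) = 1/(-3028 - 55) = 1/(-3083) = -1/3083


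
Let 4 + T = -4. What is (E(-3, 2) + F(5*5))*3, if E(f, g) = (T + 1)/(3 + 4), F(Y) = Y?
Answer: 72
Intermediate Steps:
T = -8 (T = -4 - 4 = -8)
E(f, g) = -1 (E(f, g) = (-8 + 1)/(3 + 4) = -7/7 = -7*⅐ = -1)
(E(-3, 2) + F(5*5))*3 = (-1 + 5*5)*3 = (-1 + 25)*3 = 24*3 = 72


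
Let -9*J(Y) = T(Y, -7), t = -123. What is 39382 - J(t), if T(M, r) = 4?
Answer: 354442/9 ≈ 39382.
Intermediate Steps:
J(Y) = -4/9 (J(Y) = -⅑*4 = -4/9)
39382 - J(t) = 39382 - 1*(-4/9) = 39382 + 4/9 = 354442/9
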